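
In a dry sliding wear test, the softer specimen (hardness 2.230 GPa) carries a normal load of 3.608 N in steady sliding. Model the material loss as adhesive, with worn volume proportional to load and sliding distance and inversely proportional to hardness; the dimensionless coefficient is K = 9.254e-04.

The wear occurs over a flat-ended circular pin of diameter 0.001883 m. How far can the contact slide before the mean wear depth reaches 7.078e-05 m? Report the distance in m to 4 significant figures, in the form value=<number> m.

value=131.6 m

All working math carries exact precision. Intermediate values are printed rounded — rounded once at the end, at four significant digits.
Convert: Hardness H = 2.230 GPa = 2.230e+09 Pa.
Convert: Contact area A = π·d²/4 = π·(0.001883 m)²/4 = 2.785e-06 m².
Restated in SI base units: W = 3.608 N, H = 2.230e+09 Pa, K = 9.254e-04.
Allowed volume V_lim = h_lim·A = 7.078e-05 · 2.785e-06 = 1.971e-10 m³.
So the life L = V_lim·H/(K·W) = 1.971e-10 · 2.230e+09 / (9.254e-04 · 3.608) = 131.6 m.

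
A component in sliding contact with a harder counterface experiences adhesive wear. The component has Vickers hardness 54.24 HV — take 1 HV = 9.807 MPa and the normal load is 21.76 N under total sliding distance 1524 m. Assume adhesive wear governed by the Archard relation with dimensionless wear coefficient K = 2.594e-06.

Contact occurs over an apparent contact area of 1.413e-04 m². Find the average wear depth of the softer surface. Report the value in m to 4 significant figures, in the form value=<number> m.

Intermediates are displayed rounded; each operation runs at full precision. Rounded just once to 4 significant figures.
Convert: Hardness H = 54.24 HV × 9.807 MPa/HV = 531.9 MPa = 5.319e+08 Pa.
In SI base units, W = 21.76 N, H = 5.319e+08 Pa, K = 2.594e-06.
By Archard's law, V = K·W·L/H = 2.594e-06 · 21.76 · 1524 / 5.319e+08 = 1.617e-10 m³.
Depth h = V/A = 1.617e-10 / 1.413e-04 = 1.145e-06 m.

value=1.145e-06 m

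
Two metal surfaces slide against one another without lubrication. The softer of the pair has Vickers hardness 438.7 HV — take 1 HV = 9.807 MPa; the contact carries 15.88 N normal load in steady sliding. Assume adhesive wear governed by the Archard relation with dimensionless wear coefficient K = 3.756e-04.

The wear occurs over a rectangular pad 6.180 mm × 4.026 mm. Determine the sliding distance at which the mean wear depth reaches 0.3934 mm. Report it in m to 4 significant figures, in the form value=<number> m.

value=7060 m

The intermediates are displayed rounded; all arithmetic keeps full precision — rounded just once: 4 significant digits.
Hardness H = 438.7 HV × 9.807 MPa/HV = 4302 MPa = 4.302e+09 Pa.
Pad sides 6.180 mm × 4.026 mm = 0.006180 m × 0.004026 m. Contact area A = 0.006180 m × 0.004026 m = 2.488e-05 m².
Depth limit h_lim = 0.3934 mm = 3.934e-04 m.
In SI base units, W = 15.88 N, H = 4.302e+09 Pa, K = 3.756e-04.
Wearable volume V_lim = h_lim·A = 3.934e-04 · 2.488e-05 = 9.788e-09 m³.
Thus life L = V_lim·H/(K·W) = 9.788e-09 · 4.302e+09 / (3.756e-04 · 15.88) = 7060 m.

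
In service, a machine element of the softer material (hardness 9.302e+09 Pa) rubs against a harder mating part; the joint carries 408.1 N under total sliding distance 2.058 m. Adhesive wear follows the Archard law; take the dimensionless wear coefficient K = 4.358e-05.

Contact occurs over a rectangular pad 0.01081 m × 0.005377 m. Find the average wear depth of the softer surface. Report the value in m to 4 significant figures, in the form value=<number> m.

All arithmetic runs at exact precision; intermediate values are shown rounded, and rounded just once, at four significant digits.
Contact area A = 0.01081 m × 0.005377 m = 5.813e-05 m².
Restated in SI base units: W = 408.1 N, H = 9.302e+09 Pa, K = 4.358e-05.
Wear volume V = K·W·L/H = 4.358e-05 · 408.1 · 2.058 / 9.302e+09 = 3.935e-12 m³.
Mean wear depth h = V/A = 3.935e-12 / 5.813e-05 = 6.770e-08 m.

value=6.770e-08 m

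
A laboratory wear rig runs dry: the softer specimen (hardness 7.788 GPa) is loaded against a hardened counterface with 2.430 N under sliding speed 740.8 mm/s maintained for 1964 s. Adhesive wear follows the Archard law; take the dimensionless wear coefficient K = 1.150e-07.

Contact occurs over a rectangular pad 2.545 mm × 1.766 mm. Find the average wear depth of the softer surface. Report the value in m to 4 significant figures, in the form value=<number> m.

value=1.162e-08 m

Every step maintains exact precision — intermediates appear rounded. Rounded just once to 4 significant figures.
Convert: Sliding speed v = 740.8 mm/s = 0.7408 m/s. Sliding distance L = v·t = 0.7408 m/s × 1964 s = 1455 m.
Convert: Hardness H = 7.788 GPa = 7.788e+09 Pa.
Convert: Pad sides 2.545 mm × 1.766 mm = 0.002545 m × 0.001766 m. Contact area A = 0.002545 m × 0.001766 m = 4.494e-06 m².
Working in SI base units: W = 2.430 N, H = 7.788e+09 Pa, K = 1.150e-07.
Archard volume V = K·W·L/H = 1.150e-07 · 2.430 · 1455 / 7.788e+09 = 5.221e-14 m³.
Wear depth h = V/A = 5.221e-14 / 4.494e-06 = 1.162e-08 m.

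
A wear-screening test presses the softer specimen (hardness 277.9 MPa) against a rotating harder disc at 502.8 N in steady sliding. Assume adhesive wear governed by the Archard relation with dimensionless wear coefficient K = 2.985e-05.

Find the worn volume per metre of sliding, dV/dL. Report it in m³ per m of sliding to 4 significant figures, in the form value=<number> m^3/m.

The intermediates appear rounded; each operation holds exact precision — one last rounding to four significant digits.
Convert: Hardness H = 277.9 MPa = 2.779e+08 Pa.
In SI base units, W = 502.8 N, H = 2.779e+08 Pa, K = 2.985e-05.
Volumetric rate dV/dL = K·W/H: 2.985e-05 · 502.8 / 2.779e+08 = 5.401e-11 m³/m.

value=5.401e-11 m^3/m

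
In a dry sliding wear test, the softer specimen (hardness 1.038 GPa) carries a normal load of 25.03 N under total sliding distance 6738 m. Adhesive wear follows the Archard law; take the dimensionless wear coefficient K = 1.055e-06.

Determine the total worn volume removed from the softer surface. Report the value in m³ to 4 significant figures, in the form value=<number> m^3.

value=1.714e-10 m^3

Quoted intermediates are rounded. Every step carries full precision. Rounded once at the end, at 4 significant digits.
Convert: Hardness H = 1.038 GPa = 1.038e+09 Pa.
Restated in SI base units: W = 25.03 N, H = 1.038e+09 Pa, K = 1.055e-06.
Worn volume V = K·W·L/H = 1.055e-06 · 25.03 · 6738 / 1.038e+09 = 1.714e-10 m³.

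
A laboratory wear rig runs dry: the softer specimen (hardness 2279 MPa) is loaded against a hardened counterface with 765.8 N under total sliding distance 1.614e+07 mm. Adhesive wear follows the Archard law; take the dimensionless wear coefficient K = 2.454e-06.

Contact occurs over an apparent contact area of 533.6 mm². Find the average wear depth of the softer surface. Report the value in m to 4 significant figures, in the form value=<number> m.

value=2.494e-05 m

Each operation carries full float precision; the intermediates are displayed rounded. Rounded just once: 4 significant figures.
Sliding distance L = 1.614e+07 mm = 1.614e+04 m.
Hardness H = 2279 MPa = 2.279e+09 Pa.
Contact area A = 533.6 mm² = 5.336e-04 m².
Expressed in SI base units: W = 765.8 N, H = 2.279e+09 Pa, K = 2.454e-06.
Volume removed: V = K·W·L/H = 2.454e-06 · 765.8 · 1.614e+04 / 2.279e+09 = 1.331e-08 m³.
Mean depth h = V/A = 1.331e-08 / 5.336e-04 = 2.494e-05 m.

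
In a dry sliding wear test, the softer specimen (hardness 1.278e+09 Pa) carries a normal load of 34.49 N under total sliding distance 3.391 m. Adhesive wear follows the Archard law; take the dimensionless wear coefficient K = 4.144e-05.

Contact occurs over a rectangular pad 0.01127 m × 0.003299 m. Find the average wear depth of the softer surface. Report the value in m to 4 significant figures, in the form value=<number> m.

value=1.020e-07 m

Shown intermediates are rounded — all working math keeps exact precision; one last rounding: 4 significant digits.
Contact area A = 0.01127 m × 0.003299 m = 3.718e-05 m².
Collected in SI base units: W = 34.49 N, H = 1.278e+09 Pa, K = 4.144e-05.
Volume removed: V = K·W·L/H = 4.144e-05 · 34.49 · 3.391 / 1.278e+09 = 3.792e-12 m³.
Depth of wear h = V/A = 3.792e-12 / 3.718e-05 = 1.020e-07 m.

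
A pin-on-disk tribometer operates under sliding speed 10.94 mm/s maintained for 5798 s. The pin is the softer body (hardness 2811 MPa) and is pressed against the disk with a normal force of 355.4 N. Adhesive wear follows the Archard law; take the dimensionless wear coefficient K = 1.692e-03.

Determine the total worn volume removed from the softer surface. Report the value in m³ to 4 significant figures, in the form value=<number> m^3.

value=1.357e-08 m^3

Intermediates are printed rounded — each operation carries full float precision, and a lone final rounding: 4 significant digits.
Convert: Sliding speed v = 10.94 mm/s = 0.01094 m/s. The distance L = v·t = 0.01094 m/s × 5798 s = 63.43 m.
Convert: Hardness H = 2811 MPa = 2.811e+09 Pa.
Working in SI base units: W = 355.4 N, H = 2.811e+09 Pa, K = 1.692e-03.
Archard volume V = K·W·L/H = 1.692e-03 · 355.4 · 63.43 / 2.811e+09 = 1.357e-08 m³.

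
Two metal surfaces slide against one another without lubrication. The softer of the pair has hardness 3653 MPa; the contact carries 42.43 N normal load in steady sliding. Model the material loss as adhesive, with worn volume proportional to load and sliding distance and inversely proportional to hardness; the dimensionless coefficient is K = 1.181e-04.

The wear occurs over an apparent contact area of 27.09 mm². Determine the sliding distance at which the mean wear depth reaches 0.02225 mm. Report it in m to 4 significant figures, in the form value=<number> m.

value=439.4 m

The intermediates are displayed rounded. The computation holds full precision — one final rounding: four significant digits.
Hardness H = 3653 MPa = 3.653e+09 Pa.
Contact area A = 27.09 mm² = 2.709e-05 m².
Depth limit h_lim = 0.02225 mm = 2.225e-05 m.
Working in SI base units: W = 42.43 N, H = 3.653e+09 Pa, K = 1.181e-04.
Wearable volume V_lim = h_lim·A = 2.225e-05 · 2.709e-05 = 6.028e-10 m³.
Life L = V_lim·H/(K·W) = 6.028e-10 · 3.653e+09 / (1.181e-04 · 42.43) = 439.4 m.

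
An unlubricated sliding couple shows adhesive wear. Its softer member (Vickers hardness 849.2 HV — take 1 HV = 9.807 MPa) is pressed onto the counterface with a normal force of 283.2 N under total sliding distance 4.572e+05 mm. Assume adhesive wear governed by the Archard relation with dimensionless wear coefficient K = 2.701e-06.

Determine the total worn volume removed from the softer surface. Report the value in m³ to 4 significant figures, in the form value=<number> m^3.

value=4.199e-11 m^3

Every step runs at exact precision. Intermediate values appear rounded — a single final rounding to 4 significant figures.
Distance covered L = 4.572e+05 mm = 457.2 m.
Hardness H = 849.2 HV × 9.807 MPa/HV = 8328 MPa = 8.328e+09 Pa.
SI base units throughout: W = 283.2 N, H = 8.328e+09 Pa, K = 2.701e-06.
By Archard's law, V = K·W·L/H = 2.701e-06 · 283.2 · 457.2 / 8.328e+09 = 4.199e-11 m³.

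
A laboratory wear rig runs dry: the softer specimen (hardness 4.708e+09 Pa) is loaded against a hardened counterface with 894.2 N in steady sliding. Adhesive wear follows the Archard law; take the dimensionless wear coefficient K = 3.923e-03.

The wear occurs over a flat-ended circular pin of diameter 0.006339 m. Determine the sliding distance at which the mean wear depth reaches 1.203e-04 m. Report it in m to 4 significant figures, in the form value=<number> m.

value=5.095 m

Intermediate values are displayed rounded; the algebra keeps full float precision; one last rounding: 4 significant digits.
Convert: Contact area A = π·d²/4 = π·(0.006339 m)²/4 = 3.156e-05 m².
Restated in SI base units: W = 894.2 N, H = 4.708e+09 Pa, K = 3.923e-03.
Limit volume V_lim = h_lim·A = 1.203e-04 · 3.156e-05 = 3.797e-09 m³.
So the life L = V_lim·H/(K·W) = 3.797e-09 · 4.708e+09 / (3.923e-03 · 894.2) = 5.095 m.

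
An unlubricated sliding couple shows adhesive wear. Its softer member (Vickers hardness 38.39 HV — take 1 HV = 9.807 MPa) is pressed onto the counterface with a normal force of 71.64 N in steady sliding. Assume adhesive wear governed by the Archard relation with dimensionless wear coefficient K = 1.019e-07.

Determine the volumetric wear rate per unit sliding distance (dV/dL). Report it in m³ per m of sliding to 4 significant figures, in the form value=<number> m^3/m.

Each operation maintains exact precision. Intermediates are displayed rounded — rounded once at the end: 4 significant figures.
Hardness H = 38.39 HV × 9.807 MPa/HV = 376.5 MPa = 3.765e+08 Pa.
Expressed in SI base units: W = 71.64 N, H = 3.765e+08 Pa, K = 1.019e-07.
Wear rate dV/dL = K·W/H: 1.019e-07 · 71.64 / 3.765e+08 = 1.939e-14 m³/m.

value=1.939e-14 m^3/m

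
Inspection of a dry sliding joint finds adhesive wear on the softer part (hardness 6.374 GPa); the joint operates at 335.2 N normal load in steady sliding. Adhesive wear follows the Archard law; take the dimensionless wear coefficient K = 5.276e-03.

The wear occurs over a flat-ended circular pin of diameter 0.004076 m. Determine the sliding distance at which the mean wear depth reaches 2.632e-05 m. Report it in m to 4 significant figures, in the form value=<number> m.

value=1.238 m

All working math carries full float precision — shown intermediates are rounded — one final rounding, at four significant digits.
Hardness H = 6.374 GPa = 6.374e+09 Pa.
Contact area A = π·d²/4 = π·(0.004076 m)²/4 = 1.305e-05 m².
Restated in SI base units: W = 335.2 N, H = 6.374e+09 Pa, K = 5.276e-03.
Limit volume V_lim = h_lim·A = 2.632e-05 · 1.305e-05 = 3.434e-10 m³.
Sliding life L = V_lim·H/(K·W) = 3.434e-10 · 6.374e+09 / (5.276e-03 · 335.2) = 1.238 m.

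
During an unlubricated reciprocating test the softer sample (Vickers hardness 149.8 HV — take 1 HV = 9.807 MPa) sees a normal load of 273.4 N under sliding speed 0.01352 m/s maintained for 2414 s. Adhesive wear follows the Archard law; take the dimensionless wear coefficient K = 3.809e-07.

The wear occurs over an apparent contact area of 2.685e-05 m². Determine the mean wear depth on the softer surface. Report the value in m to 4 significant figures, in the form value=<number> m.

value=8.617e-08 m

All arithmetic carries full precision, and intermediates are shown rounded; a single final rounding, at four significant figures.
Convert: Sliding distance L = v·t = 0.01352 m/s × 2414 s = 32.64 m.
Convert: Hardness H = 149.8 HV × 9.807 MPa/HV = 1469 MPa = 1.469e+09 Pa.
Restated in SI base units: W = 273.4 N, H = 1.469e+09 Pa, K = 3.809e-07.
Wear volume V = K·W·L/H = 3.809e-07 · 273.4 · 32.64 / 1.469e+09 = 2.314e-12 m³.
Depth of wear h = V/A = 2.314e-12 / 2.685e-05 = 8.617e-08 m.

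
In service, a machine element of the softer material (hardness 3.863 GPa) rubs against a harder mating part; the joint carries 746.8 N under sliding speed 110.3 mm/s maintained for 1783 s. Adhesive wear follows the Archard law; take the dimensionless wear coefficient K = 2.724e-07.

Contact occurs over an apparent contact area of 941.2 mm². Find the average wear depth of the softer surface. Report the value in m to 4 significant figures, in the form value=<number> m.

Intermediate values are printed rounded; each operation carries full precision, and a lone final rounding, at 4 significant figures.
Convert: Sliding speed v = 110.3 mm/s = 0.1103 m/s. Distance covered L = v·t = 0.1103 m/s × 1783 s = 196.7 m.
Convert: Hardness H = 3.863 GPa = 3.863e+09 Pa.
Convert: Contact area A = 941.2 mm² = 9.412e-04 m².
Expressed in SI base units: W = 746.8 N, H = 3.863e+09 Pa, K = 2.724e-07.
Worn volume V = K·W·L/H = 2.724e-07 · 746.8 · 196.7 / 3.863e+09 = 1.036e-11 m³.
Depth of wear h = V/A = 1.036e-11 / 9.412e-04 = 1.100e-08 m.

value=1.100e-08 m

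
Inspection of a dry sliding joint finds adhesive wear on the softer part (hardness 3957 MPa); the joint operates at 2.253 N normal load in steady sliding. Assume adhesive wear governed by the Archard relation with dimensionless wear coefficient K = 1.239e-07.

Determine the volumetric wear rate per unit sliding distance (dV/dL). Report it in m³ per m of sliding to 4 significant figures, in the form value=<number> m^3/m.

The intermediates appear rounded, and every step holds full precision; a lone final rounding to four significant digits.
Hardness H = 3957 MPa = 3.957e+09 Pa.
Collected in SI base units: W = 2.253 N, H = 3.957e+09 Pa, K = 1.239e-07.
Volumetric rate dV/dL = K·W/H, so: 1.239e-07 · 2.253 / 3.957e+09 = 7.055e-17 m³/m.

value=7.055e-17 m^3/m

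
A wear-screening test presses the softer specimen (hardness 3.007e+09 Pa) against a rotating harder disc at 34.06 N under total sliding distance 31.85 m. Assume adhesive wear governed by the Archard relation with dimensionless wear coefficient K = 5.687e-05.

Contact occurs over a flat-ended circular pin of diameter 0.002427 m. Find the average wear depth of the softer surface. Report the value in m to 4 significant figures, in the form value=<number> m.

value=4.435e-06 m

The intermediates are printed rounded, and all working math maintains full float precision, and rounded just once, at four significant figures.
Contact area A = π·d²/4 = π·(0.002427 m)²/4 = 4.626e-06 m².
Restated in SI base units: W = 34.06 N, H = 3.007e+09 Pa, K = 5.687e-05.
Archard relation: V = K·W·L/H = 5.687e-05 · 34.06 · 31.85 / 3.007e+09 = 2.052e-11 m³.
Wear depth h = V/A = 2.052e-11 / 4.626e-06 = 4.435e-06 m.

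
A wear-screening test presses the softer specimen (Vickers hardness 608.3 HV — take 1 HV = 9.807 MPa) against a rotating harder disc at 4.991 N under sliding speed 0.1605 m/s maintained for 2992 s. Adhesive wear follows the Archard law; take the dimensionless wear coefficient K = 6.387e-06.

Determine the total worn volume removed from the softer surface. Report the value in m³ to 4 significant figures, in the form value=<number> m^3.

value=2.566e-12 m^3

The algebra keeps full float precision; the intermediates are displayed rounded — a single final rounding: 4 significant digits.
Convert: Path length L = v·t = 0.1605 m/s × 2992 s = 480.2 m.
Convert: Hardness H = 608.3 HV × 9.807 MPa/HV = 5966 MPa = 5.966e+09 Pa.
Collected in SI base units: W = 4.991 N, H = 5.966e+09 Pa, K = 6.387e-06.
By Archard's law, V = K·W·L/H = 6.387e-06 · 4.991 · 480.2 / 5.966e+09 = 2.566e-12 m³.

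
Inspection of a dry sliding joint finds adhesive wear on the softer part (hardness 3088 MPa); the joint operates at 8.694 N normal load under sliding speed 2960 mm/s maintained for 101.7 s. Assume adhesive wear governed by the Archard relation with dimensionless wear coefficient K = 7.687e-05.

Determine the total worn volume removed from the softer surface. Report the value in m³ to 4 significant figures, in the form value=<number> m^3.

Intermediates appear rounded — the computation runs at full float precision, and a lone final rounding: 4 significant digits.
Convert: Sliding speed v = 2960 mm/s = 2.960 m/s. Distance L = v·t = 2.960 m/s × 101.7 s = 301.0 m.
Convert: Hardness H = 3088 MPa = 3.088e+09 Pa.
As SI base values: W = 8.694 N, H = 3.088e+09 Pa, K = 7.687e-05.
Apply Archard: V = K·W·L/H = 7.687e-05 · 8.694 · 301.0 / 3.088e+09 = 6.515e-11 m³.

value=6.515e-11 m^3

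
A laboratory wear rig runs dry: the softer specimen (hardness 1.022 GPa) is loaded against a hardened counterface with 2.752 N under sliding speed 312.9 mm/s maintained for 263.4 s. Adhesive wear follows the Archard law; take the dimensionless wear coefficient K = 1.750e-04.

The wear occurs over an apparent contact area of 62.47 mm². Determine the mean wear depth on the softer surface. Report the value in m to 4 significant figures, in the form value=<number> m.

value=6.217e-07 m

Intermediate values appear rounded. All working math holds exact precision — one final rounding: 4 significant figures.
Sliding speed v = 312.9 mm/s = 0.3129 m/s. Path length L = v·t = 0.3129 m/s × 263.4 s = 82.42 m.
Hardness H = 1.022 GPa = 1.022e+09 Pa.
Contact area A = 62.47 mm² = 6.247e-05 m².
Working in SI base units: W = 2.752 N, H = 1.022e+09 Pa, K = 1.750e-04.
Wear volume V = K·W·L/H = 1.750e-04 · 2.752 · 82.42 / 1.022e+09 = 3.884e-11 m³.
Mean depth h = V/A = 3.884e-11 / 6.247e-05 = 6.217e-07 m.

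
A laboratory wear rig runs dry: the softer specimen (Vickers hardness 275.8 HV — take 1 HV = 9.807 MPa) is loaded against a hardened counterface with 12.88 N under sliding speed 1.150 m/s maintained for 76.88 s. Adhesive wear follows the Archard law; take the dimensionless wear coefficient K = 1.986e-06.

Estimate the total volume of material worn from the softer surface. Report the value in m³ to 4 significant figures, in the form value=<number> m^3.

value=8.361e-13 m^3

Every step holds full float precision. The intermediates are printed rounded, and rounded just once to 4 significant figures.
Convert: Sliding distance L = v·t = 1.150 m/s × 76.88 s = 88.41 m.
Convert: Hardness H = 275.8 HV × 9.807 MPa/HV = 2705 MPa = 2.705e+09 Pa.
SI base units throughout: W = 12.88 N, H = 2.705e+09 Pa, K = 1.986e-06.
Volume removed: V = K·W·L/H = 1.986e-06 · 12.88 · 88.41 / 2.705e+09 = 8.361e-13 m³.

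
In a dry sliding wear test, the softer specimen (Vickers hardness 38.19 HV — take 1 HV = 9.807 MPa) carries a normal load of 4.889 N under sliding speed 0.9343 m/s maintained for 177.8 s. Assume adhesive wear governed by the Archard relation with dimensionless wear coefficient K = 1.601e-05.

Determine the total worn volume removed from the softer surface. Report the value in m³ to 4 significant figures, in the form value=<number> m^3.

value=3.472e-11 m^3

The intermediates are printed rounded, and all arithmetic maintains full float precision, and one last rounding: 4 significant digits.
Total distance L = v·t = 0.9343 m/s × 177.8 s = 166.1 m.
Hardness H = 38.19 HV × 9.807 MPa/HV = 374.5 MPa = 3.745e+08 Pa.
Restated in SI base units: W = 4.889 N, H = 3.745e+08 Pa, K = 1.601e-05.
Archard volume V = K·W·L/H = 1.601e-05 · 4.889 · 166.1 / 3.745e+08 = 3.472e-11 m³.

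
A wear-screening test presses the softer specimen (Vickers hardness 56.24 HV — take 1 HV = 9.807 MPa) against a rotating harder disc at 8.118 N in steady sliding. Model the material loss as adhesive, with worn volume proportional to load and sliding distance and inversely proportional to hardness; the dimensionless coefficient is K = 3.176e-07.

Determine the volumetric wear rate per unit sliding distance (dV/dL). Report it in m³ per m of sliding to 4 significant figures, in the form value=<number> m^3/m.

value=4.675e-15 m^3/m

All arithmetic keeps full precision. Intermediate values appear rounded — rounded just once to 4 significant figures.
Convert: Hardness H = 56.24 HV × 9.807 MPa/HV = 551.5 MPa = 5.515e+08 Pa.
In SI base units: W = 8.118 N, H = 5.515e+08 Pa, K = 3.176e-07.
The wear rate dV/dL = K·W/H (no L dependence): 3.176e-07 · 8.118 / 5.515e+08 = 4.675e-15 m³/m.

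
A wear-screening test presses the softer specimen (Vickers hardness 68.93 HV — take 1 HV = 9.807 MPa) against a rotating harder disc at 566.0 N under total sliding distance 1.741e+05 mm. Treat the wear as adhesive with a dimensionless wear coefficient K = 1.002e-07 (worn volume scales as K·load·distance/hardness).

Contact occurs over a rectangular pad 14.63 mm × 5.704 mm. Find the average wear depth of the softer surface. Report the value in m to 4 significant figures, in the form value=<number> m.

value=1.750e-07 m

Every step maintains full precision, and intermediates are displayed rounded; one final rounding to 4 significant digits.
Convert: Sliding distance L = 1.741e+05 mm = 174.1 m.
Convert: Hardness H = 68.93 HV × 9.807 MPa/HV = 676.0 MPa = 6.760e+08 Pa.
Convert: Pad sides 14.63 mm × 5.704 mm = 0.01463 m × 0.005704 m. Contact area A = 0.01463 m × 0.005704 m = 8.345e-05 m².
Working in SI base units: W = 566.0 N, H = 6.760e+08 Pa, K = 1.002e-07.
By Archard's law, V = K·W·L/H = 1.002e-07 · 566.0 · 174.1 / 6.760e+08 = 1.461e-11 m³.
Average depth h = V/A = 1.461e-11 / 8.345e-05 = 1.750e-07 m.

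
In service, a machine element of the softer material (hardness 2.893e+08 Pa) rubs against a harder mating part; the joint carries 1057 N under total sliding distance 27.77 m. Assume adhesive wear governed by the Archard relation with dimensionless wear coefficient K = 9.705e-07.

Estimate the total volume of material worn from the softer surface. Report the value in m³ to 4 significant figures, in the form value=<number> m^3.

The intermediates are shown rounded, and the computation holds full float precision, and rounded just once: 4 significant digits.
SI base units throughout: W = 1057 N, H = 2.893e+08 Pa, K = 9.705e-07.
Apply Archard: V = K·W·L/H = 9.705e-07 · 1057 · 27.77 / 2.893e+08 = 9.847e-11 m³.

value=9.847e-11 m^3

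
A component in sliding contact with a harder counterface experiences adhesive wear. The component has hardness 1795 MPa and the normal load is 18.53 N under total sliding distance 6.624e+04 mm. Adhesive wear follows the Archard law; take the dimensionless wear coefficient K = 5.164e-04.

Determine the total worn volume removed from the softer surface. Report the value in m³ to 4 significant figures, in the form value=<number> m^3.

Intermediate values are shown rounded. All working math maintains exact precision — rounded just once, at four significant figures.
Sliding distance L = 6.624e+04 mm = 66.24 m.
Hardness H = 1795 MPa = 1.795e+09 Pa.
Restated in SI base units: W = 18.53 N, H = 1.795e+09 Pa, K = 5.164e-04.
Wear volume V = K·W·L/H = 5.164e-04 · 18.53 · 66.24 / 1.795e+09 = 3.531e-10 m³.

value=3.531e-10 m^3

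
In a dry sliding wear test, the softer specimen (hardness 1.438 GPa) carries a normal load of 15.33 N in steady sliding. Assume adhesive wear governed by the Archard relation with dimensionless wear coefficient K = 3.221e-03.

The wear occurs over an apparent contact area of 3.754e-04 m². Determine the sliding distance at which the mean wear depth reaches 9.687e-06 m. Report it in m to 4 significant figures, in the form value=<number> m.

Every step carries full precision; the intermediates appear rounded — rounded once at the end: 4 significant figures.
Convert: Hardness H = 1.438 GPa = 1.438e+09 Pa.
Restated in SI base units: W = 15.33 N, H = 1.438e+09 Pa, K = 3.221e-03.
Limit volume V_lim = h_lim·A = 9.687e-06 · 3.754e-04 = 3.636e-09 m³.
Life L = V_lim·H/(K·W) = 3.636e-09 · 1.438e+09 / (3.221e-03 · 15.33) = 105.9 m.

value=105.9 m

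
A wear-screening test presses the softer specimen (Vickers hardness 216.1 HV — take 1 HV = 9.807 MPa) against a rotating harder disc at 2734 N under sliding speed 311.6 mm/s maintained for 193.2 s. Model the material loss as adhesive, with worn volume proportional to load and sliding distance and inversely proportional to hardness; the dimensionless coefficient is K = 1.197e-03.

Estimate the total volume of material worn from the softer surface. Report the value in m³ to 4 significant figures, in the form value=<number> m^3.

Intermediates are printed rounded, and all arithmetic keeps exact precision; a lone final rounding, at 4 significant figures.
Convert: Sliding speed v = 311.6 mm/s = 0.3116 m/s. Total distance L = v·t = 0.3116 m/s × 193.2 s = 60.20 m.
Convert: Hardness H = 216.1 HV × 9.807 MPa/HV = 2119 MPa = 2.119e+09 Pa.
Restated in SI base units: W = 2734 N, H = 2.119e+09 Pa, K = 1.197e-03.
Volume removed: V = K·W·L/H = 1.197e-03 · 2734 · 60.20 / 2.119e+09 = 9.296e-08 m³.

value=9.296e-08 m^3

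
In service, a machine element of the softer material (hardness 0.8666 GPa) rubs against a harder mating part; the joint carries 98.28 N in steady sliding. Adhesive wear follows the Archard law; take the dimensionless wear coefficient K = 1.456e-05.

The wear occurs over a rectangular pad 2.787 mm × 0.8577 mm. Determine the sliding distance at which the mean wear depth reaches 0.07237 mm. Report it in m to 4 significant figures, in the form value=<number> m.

Displayed values are rounded. Each operation maintains exact precision, and a lone final rounding: four significant figures.
Hardness H = 0.8666 GPa = 8.666e+08 Pa.
Pad sides 2.787 mm × 0.8577 mm = 2.787e-03 m × 8.577e-04 m. Contact area A = 2.787e-03 m × 8.577e-04 m = 2.390e-06 m².
Depth limit h_lim = 0.07237 mm = 7.237e-05 m.
SI base units throughout: W = 98.28 N, H = 8.666e+08 Pa, K = 1.456e-05.
Permissible volume V_lim = h_lim·A = 7.237e-05 · 2.390e-06 = 1.730e-10 m³.
Inverting, life L = V_lim·H/(K·W) = 1.730e-10 · 8.666e+08 / (1.456e-05 · 98.28) = 104.8 m.

value=104.8 m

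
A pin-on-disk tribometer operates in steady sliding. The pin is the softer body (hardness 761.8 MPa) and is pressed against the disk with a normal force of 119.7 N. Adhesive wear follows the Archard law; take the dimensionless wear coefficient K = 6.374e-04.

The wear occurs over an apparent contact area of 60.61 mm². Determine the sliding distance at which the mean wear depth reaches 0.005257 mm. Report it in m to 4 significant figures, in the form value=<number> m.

Shown intermediates are rounded — every step maintains full precision — rounded just once to four significant digits.
Hardness H = 761.8 MPa = 7.618e+08 Pa.
Contact area A = 60.61 mm² = 6.061e-05 m².
Depth limit h_lim = 0.005257 mm = 5.257e-06 m.
Expressed in SI base units: W = 119.7 N, H = 7.618e+08 Pa, K = 6.374e-04.
Wearable volume V_lim = h_lim·A = 5.257e-06 · 6.061e-05 = 3.186e-10 m³.
Life L = V_lim·H/(K·W) = 3.186e-10 · 7.618e+08 / (6.374e-04 · 119.7) = 3.181 m.

value=3.181 m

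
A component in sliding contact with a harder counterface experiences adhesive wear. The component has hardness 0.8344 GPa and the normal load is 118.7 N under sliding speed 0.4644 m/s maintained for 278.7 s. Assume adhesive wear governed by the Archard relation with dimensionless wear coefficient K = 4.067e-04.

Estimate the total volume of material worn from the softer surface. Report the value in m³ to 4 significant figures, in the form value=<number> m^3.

value=7.488e-09 m^3

Intermediate values appear rounded, and every step carries full float precision. Rounded once at the end: four significant figures.
Convert: Path length L = v·t = 0.4644 m/s × 278.7 s = 129.4 m.
Convert: Hardness H = 0.8344 GPa = 8.344e+08 Pa.
As SI base values: W = 118.7 N, H = 8.344e+08 Pa, K = 4.067e-04.
By Archard's law, V = K·W·L/H = 4.067e-04 · 118.7 · 129.4 / 8.344e+08 = 7.488e-09 m³.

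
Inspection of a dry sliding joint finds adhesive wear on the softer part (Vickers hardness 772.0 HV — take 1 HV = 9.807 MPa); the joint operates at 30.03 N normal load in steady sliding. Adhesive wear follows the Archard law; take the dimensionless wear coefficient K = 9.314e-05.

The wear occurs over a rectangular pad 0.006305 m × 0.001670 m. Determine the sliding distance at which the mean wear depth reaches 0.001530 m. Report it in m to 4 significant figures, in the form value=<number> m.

value=4.361e+04 m

Printed values are rounded; all working math carries full precision, and rounded just once to 4 significant digits.
Convert: Hardness H = 772.0 HV × 9.807 MPa/HV = 7571 MPa = 7.571e+09 Pa.
Convert: Contact area A = 0.006305 m × 0.001670 m = 1.053e-05 m².
Expressed in SI base units: W = 30.03 N, H = 7.571e+09 Pa, K = 9.314e-05.
Volume at the limit: V_lim = h_lim·A = 0.001530 · 1.053e-05 = 1.611e-08 m³.
So the life L = V_lim·H/(K·W) = 1.611e-08 · 7.571e+09 / (9.314e-05 · 30.03) = 4.361e+04 m.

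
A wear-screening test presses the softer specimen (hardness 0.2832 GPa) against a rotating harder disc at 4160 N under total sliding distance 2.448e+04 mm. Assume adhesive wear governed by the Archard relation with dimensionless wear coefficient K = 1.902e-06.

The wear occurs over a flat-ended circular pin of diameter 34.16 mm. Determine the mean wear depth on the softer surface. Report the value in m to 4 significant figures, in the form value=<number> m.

All arithmetic keeps full precision. Intermediates are shown rounded. Rounded once at the end, at four significant digits.
Total distance L = 2.448e+04 mm = 24.48 m.
Hardness H = 0.2832 GPa = 2.832e+08 Pa.
Pin diameter d = 34.16 mm = 0.03416 m. Contact area A = π·d²/4 = π·(0.03416 m)²/4 = 9.165e-04 m².
As SI base values: W = 4160 N, H = 2.832e+08 Pa, K = 1.902e-06.
Apply Archard: V = K·W·L/H = 1.902e-06 · 4160 · 24.48 / 2.832e+08 = 6.839e-10 m³.
Depth of wear h = V/A = 6.839e-10 / 9.165e-04 = 7.463e-07 m.

value=7.463e-07 m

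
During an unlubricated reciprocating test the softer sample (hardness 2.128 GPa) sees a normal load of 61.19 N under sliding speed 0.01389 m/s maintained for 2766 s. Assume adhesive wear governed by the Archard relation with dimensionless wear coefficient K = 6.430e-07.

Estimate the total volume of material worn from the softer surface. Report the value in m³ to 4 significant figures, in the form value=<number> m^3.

Displayed values are rounded; the algebra carries exact precision — rounded once at the end to 4 significant digits.
Distance L = v·t = 0.01389 m/s × 2766 s = 38.42 m.
Hardness H = 2.128 GPa = 2.128e+09 Pa.
Expressed in SI base units: W = 61.19 N, H = 2.128e+09 Pa, K = 6.430e-07.
Worn volume V = K·W·L/H = 6.430e-07 · 61.19 · 38.42 / 2.128e+09 = 7.104e-13 m³.

value=7.104e-13 m^3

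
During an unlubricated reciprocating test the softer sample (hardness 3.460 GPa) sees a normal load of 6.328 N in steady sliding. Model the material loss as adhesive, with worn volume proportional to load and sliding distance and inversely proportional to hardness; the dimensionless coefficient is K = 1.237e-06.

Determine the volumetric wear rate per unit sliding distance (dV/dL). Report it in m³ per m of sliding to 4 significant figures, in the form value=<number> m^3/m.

value=2.262e-15 m^3/m

Intermediates are displayed rounded, and each operation carries full precision — rounded once at the end, at four significant figures.
Convert: Hardness H = 3.460 GPa = 3.460e+09 Pa.
Restated in SI base units: W = 6.328 N, H = 3.460e+09 Pa, K = 1.237e-06.
Wear rate dV/dL = K·W/H, per unit distance: 1.237e-06 · 6.328 / 3.460e+09 = 2.262e-15 m³/m.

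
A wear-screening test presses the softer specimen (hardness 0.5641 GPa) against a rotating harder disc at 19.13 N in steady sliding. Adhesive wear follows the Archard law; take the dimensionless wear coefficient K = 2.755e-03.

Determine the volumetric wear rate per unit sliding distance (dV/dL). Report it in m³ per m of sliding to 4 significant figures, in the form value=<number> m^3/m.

All working math carries full float precision; the intermediates are shown rounded; rounded just once to four significant digits.
Hardness H = 0.5641 GPa = 5.641e+08 Pa.
In SI base units, W = 19.13 N, H = 5.641e+08 Pa, K = 2.755e-03.
Volumetric rate dV/dL = K·W/H: 2.755e-03 · 19.13 / 5.641e+08 = 9.343e-11 m³/m.

value=9.343e-11 m^3/m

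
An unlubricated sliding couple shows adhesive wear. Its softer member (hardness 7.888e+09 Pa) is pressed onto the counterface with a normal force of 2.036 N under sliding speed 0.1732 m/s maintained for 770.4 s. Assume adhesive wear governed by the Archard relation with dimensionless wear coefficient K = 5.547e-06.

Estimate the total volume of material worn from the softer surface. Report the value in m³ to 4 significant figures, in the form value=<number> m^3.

value=1.910e-13 m^3

Shown intermediates are rounded. All working math carries full float precision, and one final rounding: four significant figures.
Convert: Total distance L = v·t = 0.1732 m/s × 770.4 s = 133.4 m.
In SI base units: W = 2.036 N, H = 7.888e+09 Pa, K = 5.547e-06.
Volume removed: V = K·W·L/H = 5.547e-06 · 2.036 · 133.4 / 7.888e+09 = 1.910e-13 m³.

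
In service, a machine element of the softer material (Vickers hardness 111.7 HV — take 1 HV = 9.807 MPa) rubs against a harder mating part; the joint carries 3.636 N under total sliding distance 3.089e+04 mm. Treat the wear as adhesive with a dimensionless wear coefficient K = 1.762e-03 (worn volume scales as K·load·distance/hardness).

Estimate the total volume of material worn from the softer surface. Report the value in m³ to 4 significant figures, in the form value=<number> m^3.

value=1.807e-10 m^3

The algebra maintains full float precision — intermediates are displayed rounded, and one final rounding, at 4 significant digits.
Convert: Path length L = 3.089e+04 mm = 30.89 m.
Convert: Hardness H = 111.7 HV × 9.807 MPa/HV = 1095 MPa = 1.095e+09 Pa.
Collected in SI base units: W = 3.636 N, H = 1.095e+09 Pa, K = 1.762e-03.
Archard relation: V = K·W·L/H = 1.762e-03 · 3.636 · 30.89 / 1.095e+09 = 1.807e-10 m³.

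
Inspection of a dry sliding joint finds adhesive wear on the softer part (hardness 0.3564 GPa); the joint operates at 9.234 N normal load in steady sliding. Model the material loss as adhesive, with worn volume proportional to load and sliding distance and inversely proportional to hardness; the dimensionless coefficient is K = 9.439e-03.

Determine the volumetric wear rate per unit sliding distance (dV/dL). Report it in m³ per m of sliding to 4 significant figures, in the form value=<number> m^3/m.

value=2.446e-10 m^3/m

Every step keeps full float precision; intermediates are printed rounded; rounded just once: four significant digits.
Hardness H = 0.3564 GPa = 3.564e+08 Pa.
SI base units throughout: W = 9.234 N, H = 3.564e+08 Pa, K = 9.439e-03.
The wear rate dV/dL = K·W/H (independent of L): 9.439e-03 · 9.234 / 3.564e+08 = 2.446e-10 m³/m.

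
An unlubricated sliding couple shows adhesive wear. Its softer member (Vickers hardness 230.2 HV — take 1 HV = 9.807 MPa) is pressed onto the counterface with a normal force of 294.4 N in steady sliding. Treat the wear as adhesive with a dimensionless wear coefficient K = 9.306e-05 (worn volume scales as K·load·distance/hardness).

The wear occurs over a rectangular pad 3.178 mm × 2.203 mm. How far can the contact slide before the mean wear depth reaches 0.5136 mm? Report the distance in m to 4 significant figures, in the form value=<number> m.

Each operation maintains full precision; printed values are rounded — a single final rounding, at 4 significant figures.
Hardness H = 230.2 HV × 9.807 MPa/HV = 2258 MPa = 2.258e+09 Pa.
Pad sides 3.178 mm × 2.203 mm = 0.003178 m × 0.002203 m. Contact area A = 0.003178 m × 0.002203 m = 7.001e-06 m².
Depth limit h_lim = 0.5136 mm = 5.136e-04 m.
Working in SI base units: W = 294.4 N, H = 2.258e+09 Pa, K = 9.306e-05.
Permissible volume V_lim = h_lim·A = 5.136e-04 · 7.001e-06 = 3.596e-09 m³.
Life L = V_lim·H/(K·W) = 3.596e-09 · 2.258e+09 / (9.306e-05 · 294.4) = 296.3 m.

value=296.3 m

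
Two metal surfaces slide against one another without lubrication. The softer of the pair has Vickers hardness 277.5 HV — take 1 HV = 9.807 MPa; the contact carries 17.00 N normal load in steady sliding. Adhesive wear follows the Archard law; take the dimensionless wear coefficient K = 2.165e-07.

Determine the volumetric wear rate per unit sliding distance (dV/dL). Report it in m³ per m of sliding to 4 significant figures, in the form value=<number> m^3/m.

The computation holds full precision; displayed values are rounded. Rounded just once to four significant digits.
Hardness H = 277.5 HV × 9.807 MPa/HV = 2721 MPa = 2.721e+09 Pa.
Expressed in SI base units: W = 17.00 N, H = 2.721e+09 Pa, K = 2.165e-07.
Rate of wear dV/dL = K·W/H (independent of L): 2.165e-07 · 17.00 / 2.721e+09 = 1.352e-15 m³/m.

value=1.352e-15 m^3/m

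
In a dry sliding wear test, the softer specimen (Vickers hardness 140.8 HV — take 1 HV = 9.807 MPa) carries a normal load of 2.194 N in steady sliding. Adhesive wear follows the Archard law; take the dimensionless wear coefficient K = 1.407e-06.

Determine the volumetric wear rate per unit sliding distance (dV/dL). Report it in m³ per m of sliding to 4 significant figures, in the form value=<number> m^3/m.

value=2.236e-15 m^3/m

Quoted intermediates are rounded. The algebra maintains full precision; a lone final rounding: 4 significant figures.
Hardness H = 140.8 HV × 9.807 MPa/HV = 1381 MPa = 1.381e+09 Pa.
In SI base units: W = 2.194 N, H = 1.381e+09 Pa, K = 1.407e-06.
Volumetric rate dV/dL = K·W/H, per unit distance: 1.407e-06 · 2.194 / 1.381e+09 = 2.236e-15 m³/m.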